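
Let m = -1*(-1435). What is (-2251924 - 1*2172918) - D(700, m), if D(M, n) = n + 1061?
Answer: -4427338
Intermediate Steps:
m = 1435
D(M, n) = 1061 + n
(-2251924 - 1*2172918) - D(700, m) = (-2251924 - 1*2172918) - (1061 + 1435) = (-2251924 - 2172918) - 1*2496 = -4424842 - 2496 = -4427338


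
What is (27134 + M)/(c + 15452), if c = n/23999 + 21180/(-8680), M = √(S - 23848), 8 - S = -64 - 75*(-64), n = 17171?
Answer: 282615967844/160923363105 + 41662264*I*√1786/160923363105 ≈ 1.7562 + 0.010941*I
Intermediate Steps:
S = -4728 (S = 8 - (-64 - 75*(-64)) = 8 - (-64 + 4800) = 8 - 1*4736 = 8 - 4736 = -4728)
M = 4*I*√1786 (M = √(-4728 - 23848) = √(-28576) = 4*I*√1786 ≈ 169.04*I)
c = -17962727/10415566 (c = 17171/23999 + 21180/(-8680) = 17171*(1/23999) + 21180*(-1/8680) = 17171/23999 - 1059/434 = -17962727/10415566 ≈ -1.7246)
(27134 + M)/(c + 15452) = (27134 + 4*I*√1786)/(-17962727/10415566 + 15452) = (27134 + 4*I*√1786)/(160923363105/10415566) = (27134 + 4*I*√1786)*(10415566/160923363105) = 282615967844/160923363105 + 41662264*I*√1786/160923363105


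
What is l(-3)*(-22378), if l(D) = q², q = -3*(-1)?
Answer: -201402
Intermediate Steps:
q = 3
l(D) = 9 (l(D) = 3² = 9)
l(-3)*(-22378) = 9*(-22378) = -201402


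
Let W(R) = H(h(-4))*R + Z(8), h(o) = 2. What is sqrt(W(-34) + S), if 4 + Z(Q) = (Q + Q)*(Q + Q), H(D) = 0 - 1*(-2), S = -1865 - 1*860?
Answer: 11*I*sqrt(21) ≈ 50.408*I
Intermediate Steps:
S = -2725 (S = -1865 - 860 = -2725)
H(D) = 2 (H(D) = 0 + 2 = 2)
Z(Q) = -4 + 4*Q**2 (Z(Q) = -4 + (Q + Q)*(Q + Q) = -4 + (2*Q)*(2*Q) = -4 + 4*Q**2)
W(R) = 252 + 2*R (W(R) = 2*R + (-4 + 4*8**2) = 2*R + (-4 + 4*64) = 2*R + (-4 + 256) = 2*R + 252 = 252 + 2*R)
sqrt(W(-34) + S) = sqrt((252 + 2*(-34)) - 2725) = sqrt((252 - 68) - 2725) = sqrt(184 - 2725) = sqrt(-2541) = 11*I*sqrt(21)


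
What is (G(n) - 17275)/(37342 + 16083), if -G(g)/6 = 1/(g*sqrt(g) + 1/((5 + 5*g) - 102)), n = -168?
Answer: (-5438722800*sqrt(42) + 11653*I)/(53425*(-I + 314832*sqrt(42))) ≈ -0.32335 - 5.1575e-8*I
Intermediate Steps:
G(g) = -6/(g**(3/2) + 1/(-97 + 5*g)) (G(g) = -6/(g*sqrt(g) + 1/((5 + 5*g) - 102)) = -6/(g**(3/2) + 1/(-97 + 5*g)))
(G(n) - 17275)/(37342 + 16083) = (6*(97 - 5*(-168))/(1 - (-32592)*I*sqrt(42) + 5*(-168)**(5/2)) - 17275)/(37342 + 16083) = (6*(97 + 840)/(1 - (-32592)*I*sqrt(42) + 5*(56448*I*sqrt(42))) - 17275)/53425 = (6*937/(1 + 32592*I*sqrt(42) + 282240*I*sqrt(42)) - 17275)*(1/53425) = (6*937/(1 + 314832*I*sqrt(42)) - 17275)*(1/53425) = (5622/(1 + 314832*I*sqrt(42)) - 17275)*(1/53425) = (-17275 + 5622/(1 + 314832*I*sqrt(42)))*(1/53425) = -691/2137 + 5622/(53425*(1 + 314832*I*sqrt(42)))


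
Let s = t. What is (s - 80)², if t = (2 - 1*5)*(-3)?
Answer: 5041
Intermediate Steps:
t = 9 (t = (2 - 5)*(-3) = -3*(-3) = 9)
s = 9
(s - 80)² = (9 - 80)² = (-71)² = 5041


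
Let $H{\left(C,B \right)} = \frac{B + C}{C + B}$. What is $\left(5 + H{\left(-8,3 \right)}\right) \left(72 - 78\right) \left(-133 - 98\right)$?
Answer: $8316$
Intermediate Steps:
$H{\left(C,B \right)} = 1$ ($H{\left(C,B \right)} = \frac{B + C}{B + C} = 1$)
$\left(5 + H{\left(-8,3 \right)}\right) \left(72 - 78\right) \left(-133 - 98\right) = \left(5 + 1\right) \left(72 - 78\right) \left(-133 - 98\right) = 6 \left(-6\right) \left(-231\right) = \left(-36\right) \left(-231\right) = 8316$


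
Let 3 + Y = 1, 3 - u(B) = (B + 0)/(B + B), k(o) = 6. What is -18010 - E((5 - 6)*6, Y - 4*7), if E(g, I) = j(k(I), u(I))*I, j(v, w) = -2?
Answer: -18070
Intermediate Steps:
u(B) = 5/2 (u(B) = 3 - (B + 0)/(B + B) = 3 - B/(2*B) = 3 - B*1/(2*B) = 3 - 1*½ = 3 - ½ = 5/2)
Y = -2 (Y = -3 + 1 = -2)
E(g, I) = -2*I
-18010 - E((5 - 6)*6, Y - 4*7) = -18010 - (-2)*(-2 - 4*7) = -18010 - (-2)*(-2 - 28) = -18010 - (-2)*(-30) = -18010 - 1*60 = -18010 - 60 = -18070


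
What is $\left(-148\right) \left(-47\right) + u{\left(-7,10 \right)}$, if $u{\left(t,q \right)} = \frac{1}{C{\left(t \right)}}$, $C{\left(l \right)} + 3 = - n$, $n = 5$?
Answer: $\frac{55647}{8} \approx 6955.9$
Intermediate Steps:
$C{\left(l \right)} = -8$ ($C{\left(l \right)} = -3 - 5 = -8$)
$u{\left(t,q \right)} = - \frac{1}{8}$ ($u{\left(t,q \right)} = \frac{1}{-8} = - \frac{1}{8}$)
$\left(-148\right) \left(-47\right) + u{\left(-7,10 \right)} = \left(-148\right) \left(-47\right) - \frac{1}{8} = 6956 - \frac{1}{8} = \frac{55647}{8}$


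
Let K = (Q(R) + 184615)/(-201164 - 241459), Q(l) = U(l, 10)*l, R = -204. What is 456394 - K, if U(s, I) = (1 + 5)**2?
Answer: 202010658733/442623 ≈ 4.5639e+5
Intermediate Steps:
U(s, I) = 36 (U(s, I) = 6**2 = 36)
Q(l) = 36*l
K = -177271/442623 (K = (36*(-204) + 184615)/(-201164 - 241459) = (-7344 + 184615)/(-442623) = 177271*(-1/442623) = -177271/442623 ≈ -0.40050)
456394 - K = 456394 - 1*(-177271/442623) = 456394 + 177271/442623 = 202010658733/442623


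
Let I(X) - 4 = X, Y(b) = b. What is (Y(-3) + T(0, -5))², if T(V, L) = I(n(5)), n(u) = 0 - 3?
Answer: 4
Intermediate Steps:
n(u) = -3
I(X) = 4 + X
T(V, L) = 1 (T(V, L) = 4 - 3 = 1)
(Y(-3) + T(0, -5))² = (-3 + 1)² = (-2)² = 4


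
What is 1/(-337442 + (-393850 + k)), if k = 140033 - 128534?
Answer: -1/719793 ≈ -1.3893e-6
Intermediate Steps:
k = 11499
1/(-337442 + (-393850 + k)) = 1/(-337442 + (-393850 + 11499)) = 1/(-337442 - 382351) = 1/(-719793) = -1/719793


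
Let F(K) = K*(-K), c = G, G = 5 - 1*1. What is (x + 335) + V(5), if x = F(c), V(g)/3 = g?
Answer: 334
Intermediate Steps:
V(g) = 3*g
G = 4 (G = 5 - 1 = 4)
c = 4
F(K) = -K²
x = -16 (x = -1*4² = -1*16 = -16)
(x + 335) + V(5) = (-16 + 335) + 3*5 = 319 + 15 = 334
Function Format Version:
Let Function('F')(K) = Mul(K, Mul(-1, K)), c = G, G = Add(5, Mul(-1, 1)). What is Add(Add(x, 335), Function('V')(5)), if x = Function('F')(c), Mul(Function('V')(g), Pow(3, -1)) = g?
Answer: 334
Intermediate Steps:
Function('V')(g) = Mul(3, g)
G = 4 (G = Add(5, -1) = 4)
c = 4
Function('F')(K) = Mul(-1, Pow(K, 2))
x = -16 (x = Mul(-1, Pow(4, 2)) = Mul(-1, 16) = -16)
Add(Add(x, 335), Function('V')(5)) = Add(Add(-16, 335), Mul(3, 5)) = Add(319, 15) = 334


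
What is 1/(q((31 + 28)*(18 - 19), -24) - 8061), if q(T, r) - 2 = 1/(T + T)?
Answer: -118/950963 ≈ -0.00012408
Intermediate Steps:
q(T, r) = 2 + 1/(2*T) (q(T, r) = 2 + 1/(T + T) = 2 + 1/(2*T))
1/(q((31 + 28)*(18 - 19), -24) - 8061) = 1/((2 + 1/(2*(((31 + 28)*(18 - 19))))) - 8061) = 1/((2 + 1/(2*((59*(-1))))) - 8061) = 1/((2 + (½)/(-59)) - 8061) = 1/((2 + (½)*(-1/59)) - 8061) = 1/((2 - 1/118) - 8061) = 1/(235/118 - 8061) = 1/(-950963/118) = -118/950963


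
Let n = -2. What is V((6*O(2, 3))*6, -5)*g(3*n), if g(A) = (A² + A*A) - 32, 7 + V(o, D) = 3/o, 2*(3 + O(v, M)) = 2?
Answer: -845/3 ≈ -281.67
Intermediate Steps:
O(v, M) = -2 (O(v, M) = -3 + (½)*2 = -3 + 1 = -2)
V(o, D) = -7 + 3/o
g(A) = -32 + 2*A² (g(A) = (A² + A²) - 32 = 2*A² - 32 = -32 + 2*A²)
V((6*O(2, 3))*6, -5)*g(3*n) = (-7 + 3/(((6*(-2))*6)))*(-32 + 2*(3*(-2))²) = (-7 + 3/((-12*6)))*(-32 + 2*(-6)²) = (-7 + 3/(-72))*(-32 + 2*36) = (-7 + 3*(-1/72))*(-32 + 72) = (-7 - 1/24)*40 = -169/24*40 = -845/3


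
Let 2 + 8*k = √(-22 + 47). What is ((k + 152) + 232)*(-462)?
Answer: -710325/4 ≈ -1.7758e+5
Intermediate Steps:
k = 3/8 (k = -¼ + √(-22 + 47)/8 = -¼ + √25/8 = -¼ + (⅛)*5 = -¼ + 5/8 = 3/8 ≈ 0.37500)
((k + 152) + 232)*(-462) = ((3/8 + 152) + 232)*(-462) = (1219/8 + 232)*(-462) = (3075/8)*(-462) = -710325/4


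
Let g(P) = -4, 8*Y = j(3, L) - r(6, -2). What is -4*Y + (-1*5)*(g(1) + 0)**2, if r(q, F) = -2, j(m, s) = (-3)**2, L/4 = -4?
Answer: -171/2 ≈ -85.500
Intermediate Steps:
L = -16 (L = 4*(-4) = -16)
j(m, s) = 9
Y = 11/8 (Y = (9 - 1*(-2))/8 = (9 + 2)/8 = (1/8)*11 = 11/8 ≈ 1.3750)
-4*Y + (-1*5)*(g(1) + 0)**2 = -4*11/8 + (-1*5)*(-4 + 0)**2 = -11/2 - 5*(-4)**2 = -11/2 - 5*16 = -11/2 - 80 = -171/2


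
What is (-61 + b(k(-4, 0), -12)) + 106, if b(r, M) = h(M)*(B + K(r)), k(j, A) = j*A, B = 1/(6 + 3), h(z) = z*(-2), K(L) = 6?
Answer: 575/3 ≈ 191.67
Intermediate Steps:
h(z) = -2*z
B = ⅑ (B = 1/9 = ⅑ ≈ 0.11111)
k(j, A) = A*j
b(r, M) = -110*M/9 (b(r, M) = (-2*M)*(⅑ + 6) = -2*M*(55/9) = -110*M/9)
(-61 + b(k(-4, 0), -12)) + 106 = (-61 - 110/9*(-12)) + 106 = (-61 + 440/3) + 106 = 257/3 + 106 = 575/3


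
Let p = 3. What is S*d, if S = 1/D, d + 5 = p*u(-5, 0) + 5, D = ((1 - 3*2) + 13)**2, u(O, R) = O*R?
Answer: 0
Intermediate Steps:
D = 64 (D = ((1 - 6) + 13)**2 = (-5 + 13)**2 = 8**2 = 64)
d = 0 (d = -5 + (3*(-5*0) + 5) = -5 + (3*0 + 5) = -5 + (0 + 5) = -5 + 5 = 0)
S = 1/64 ≈ 0.015625
S*d = (1/64)*0 = 0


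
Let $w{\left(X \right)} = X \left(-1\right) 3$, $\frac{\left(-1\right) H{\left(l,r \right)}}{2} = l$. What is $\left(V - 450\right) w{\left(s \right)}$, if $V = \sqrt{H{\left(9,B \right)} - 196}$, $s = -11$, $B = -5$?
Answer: $-14850 + 33 i \sqrt{214} \approx -14850.0 + 482.75 i$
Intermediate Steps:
$H{\left(l,r \right)} = - 2 l$
$w{\left(X \right)} = - 3 X$ ($w{\left(X \right)} = - X 3 = - 3 X$)
$V = i \sqrt{214}$ ($V = \sqrt{\left(-2\right) 9 - 196} = \sqrt{-18 - 196} = \sqrt{-214} = i \sqrt{214} \approx 14.629 i$)
$\left(V - 450\right) w{\left(s \right)} = \left(i \sqrt{214} - 450\right) \left(\left(-3\right) \left(-11\right)\right) = \left(-450 + i \sqrt{214}\right) 33 = -14850 + 33 i \sqrt{214}$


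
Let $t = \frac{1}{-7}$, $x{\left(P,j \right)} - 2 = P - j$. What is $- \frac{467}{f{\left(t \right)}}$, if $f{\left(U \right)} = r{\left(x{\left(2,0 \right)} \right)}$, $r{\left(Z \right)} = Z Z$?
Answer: $- \frac{467}{16} \approx -29.188$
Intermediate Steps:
$x{\left(P,j \right)} = 2 + P - j$ ($x{\left(P,j \right)} = 2 + \left(P - j\right) = 2 + P - j$)
$t = - \frac{1}{7} \approx -0.14286$
$r{\left(Z \right)} = Z^{2}$
$f{\left(U \right)} = 16$ ($f{\left(U \right)} = \left(2 + 2 - 0\right)^{2} = \left(2 + 2 + 0\right)^{2} = 4^{2} = 16$)
$- \frac{467}{f{\left(t \right)}} = - \frac{467}{16}$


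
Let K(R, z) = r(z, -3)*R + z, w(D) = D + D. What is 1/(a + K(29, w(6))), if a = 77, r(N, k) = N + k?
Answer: 1/350 ≈ 0.0028571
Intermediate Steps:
w(D) = 2*D
K(R, z) = z + R*(-3 + z) (K(R, z) = (z - 3)*R + z = (-3 + z)*R + z = R*(-3 + z) + z = z + R*(-3 + z))
1/(a + K(29, w(6))) = 1/(77 + (2*6 + 29*(-3 + 2*6))) = 1/(77 + (12 + 29*(-3 + 12))) = 1/(77 + (12 + 29*9)) = 1/(77 + (12 + 261)) = 1/(77 + 273) = 1/350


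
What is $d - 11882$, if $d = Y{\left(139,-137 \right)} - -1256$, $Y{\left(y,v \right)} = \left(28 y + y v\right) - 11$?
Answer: $-25788$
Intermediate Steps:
$Y{\left(y,v \right)} = -11 + 28 y + v y$ ($Y{\left(y,v \right)} = \left(28 y + v y\right) - 11 = -11 + 28 y + v y$)
$d = -13906$ ($d = \left(-11 + 28 \cdot 139 - 19043\right) - -1256 = \left(-11 + 3892 - 19043\right) + 1256 = -15162 + 1256 = -13906$)
$d - 11882 = -13906 - 11882 = -25788$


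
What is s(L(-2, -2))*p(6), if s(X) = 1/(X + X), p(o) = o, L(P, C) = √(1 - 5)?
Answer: -3*I/2 ≈ -1.5*I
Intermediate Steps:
L(P, C) = 2*I (L(P, C) = √(-4) = 2*I)
s(X) = 1/(2*X)
s(L(-2, -2))*p(6) = (1/(2*((2*I))))*6 = ((-I/2)/2)*6 = -I/4*6 = -3*I/2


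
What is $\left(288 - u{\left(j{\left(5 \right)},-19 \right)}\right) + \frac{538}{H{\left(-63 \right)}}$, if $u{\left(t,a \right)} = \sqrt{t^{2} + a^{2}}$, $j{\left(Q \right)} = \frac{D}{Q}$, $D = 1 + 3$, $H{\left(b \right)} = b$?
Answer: $\frac{17606}{63} - \frac{\sqrt{9041}}{5} \approx 260.44$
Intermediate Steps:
$D = 4$
$j{\left(Q \right)} = \frac{4}{Q}$
$u{\left(t,a \right)} = \sqrt{a^{2} + t^{2}}$
$\left(288 - u{\left(j{\left(5 \right)},-19 \right)}\right) + \frac{538}{H{\left(-63 \right)}} = \left(288 - \sqrt{\left(-19\right)^{2} + \left(\frac{4}{5}\right)^{2}}\right) + \frac{538}{-63} = \left(288 - \sqrt{361 + \left(4 \cdot \frac{1}{5}\right)^{2}}\right) + 538 \left(- \frac{1}{63}\right) = \left(288 - \sqrt{361 + \left(\frac{4}{5}\right)^{2}}\right) - \frac{538}{63} = \left(288 - \sqrt{361 + \frac{16}{25}}\right) - \frac{538}{63} = \left(288 - \sqrt{\frac{9041}{25}}\right) - \frac{538}{63} = \left(288 - \frac{\sqrt{9041}}{5}\right) - \frac{538}{63} = \frac{17606}{63} - \frac{\sqrt{9041}}{5}$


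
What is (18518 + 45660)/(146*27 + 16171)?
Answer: 64178/20113 ≈ 3.1909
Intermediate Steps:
(18518 + 45660)/(146*27 + 16171) = 64178/(3942 + 16171) = 64178/20113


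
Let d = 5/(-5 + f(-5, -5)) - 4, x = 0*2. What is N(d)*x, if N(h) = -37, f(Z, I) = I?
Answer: 0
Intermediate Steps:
x = 0
d = -9/2 (d = 5/(-5 - 5) - 4 = 5/(-10) - 4 = -⅒*5 - 4 = -½ - 4 = -9/2 ≈ -4.5000)
N(d)*x = -37*0 = 0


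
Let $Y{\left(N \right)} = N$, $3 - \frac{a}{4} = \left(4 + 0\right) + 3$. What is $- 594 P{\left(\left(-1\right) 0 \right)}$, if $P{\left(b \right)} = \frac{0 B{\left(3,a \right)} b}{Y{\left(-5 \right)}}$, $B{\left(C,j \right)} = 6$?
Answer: $0$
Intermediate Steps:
$a = -16$ ($a = 12 - 4 \left(\left(4 + 0\right) + 3\right) = 12 - 4 \left(4 + 3\right) = 12 - 28 = -16$)
$P{\left(b \right)} = 0$ ($P{\left(b \right)} = \frac{0 \cdot 6 b}{-5} = 0 b \left(- \frac{1}{5}\right) = 0 \left(- \frac{1}{5}\right) = 0$)
$- 594 P{\left(\left(-1\right) 0 \right)} = \left(-594\right) 0 = 0$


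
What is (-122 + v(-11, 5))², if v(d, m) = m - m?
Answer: 14884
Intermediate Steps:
v(d, m) = 0
(-122 + v(-11, 5))² = (-122 + 0)² = (-122)² = 14884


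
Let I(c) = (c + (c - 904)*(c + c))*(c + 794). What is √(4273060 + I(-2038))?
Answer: 2*I*√3727683029 ≈ 1.2211e+5*I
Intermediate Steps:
I(c) = (794 + c)*(c + 2*c*(-904 + c)) (I(c) = (c + (-904 + c)*(2*c))*(794 + c) = (c + 2*c*(-904 + c))*(794 + c) = (794 + c)*(c + 2*c*(-904 + c)))
√(4273060 + I(-2038)) = √(4273060 - 2038*(-1434758 - 219*(-2038) + 2*(-2038)²)) = √(4273060 - 2038*(-1434758 + 446322 + 2*4153444)) = √(4273060 - 2038*(-1434758 + 446322 + 8306888)) = √(4273060 - 2038*7318452) = √(4273060 - 14915005176) = √(-14910732116) = 2*I*√3727683029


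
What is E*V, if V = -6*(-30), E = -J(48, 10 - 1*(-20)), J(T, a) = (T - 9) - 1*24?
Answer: -2700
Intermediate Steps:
J(T, a) = -33 + T (J(T, a) = (-9 + T) - 24 = -33 + T)
E = -15 (E = -(-33 + 48) = -1*15 = -15)
V = 180
E*V = -15*180 = -2700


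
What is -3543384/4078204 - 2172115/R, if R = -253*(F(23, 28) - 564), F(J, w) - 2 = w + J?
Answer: -223115897/12626747 ≈ -17.670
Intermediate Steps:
F(J, w) = 2 + J + w (F(J, w) = 2 + (w + J) = 2 + (J + w) = 2 + J + w)
R = 129283 (R = -253*((2 + 23 + 28) - 564) = -253*(53 - 564) = -253*(-511) = 129283)
-3543384/4078204 - 2172115/R = -3543384/4078204 - 2172115/129283 = -3543384*1/4078204 - 2172115/129283 = -68142/78427 - 1*2705/161 = -68142/78427 - 2705/161 = -223115897/12626747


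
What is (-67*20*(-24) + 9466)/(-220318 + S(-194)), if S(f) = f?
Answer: -20813/110256 ≈ -0.18877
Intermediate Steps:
(-67*20*(-24) + 9466)/(-220318 + S(-194)) = (-67*20*(-24) + 9466)/(-220318 - 194) = (-1340*(-24) + 9466)/(-220512) = (32160 + 9466)*(-1/220512) = 41626*(-1/220512) = -20813/110256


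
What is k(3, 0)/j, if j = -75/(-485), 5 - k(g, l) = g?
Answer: 194/15 ≈ 12.933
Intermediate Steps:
k(g, l) = 5 - g
j = 15/97 (j = -75*(-1/485) = 15/97 ≈ 0.15464)
k(3, 0)/j = (5 - 1*3)/(15/97) = (5 - 3)*(97/15) = 2*(97/15) = 194/15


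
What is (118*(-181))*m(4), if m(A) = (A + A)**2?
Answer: -1366912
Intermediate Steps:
m(A) = 4*A**2 (m(A) = (2*A)**2 = 4*A**2)
(118*(-181))*m(4) = (118*(-181))*(4*4**2) = -85432*16 = -21358*64 = -1366912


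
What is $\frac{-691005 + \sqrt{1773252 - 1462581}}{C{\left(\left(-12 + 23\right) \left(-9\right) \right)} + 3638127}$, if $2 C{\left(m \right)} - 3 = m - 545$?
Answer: $- \frac{1382010}{7275613} + \frac{6 \sqrt{34519}}{7275613} \approx -0.1898$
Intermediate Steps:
$C{\left(m \right)} = -271 + \frac{m}{2}$ ($C{\left(m \right)} = \frac{3}{2} + \frac{m - 545}{2} = \frac{3}{2} + \frac{-545 + m}{2} = \frac{3}{2} + \left(- \frac{545}{2} + \frac{m}{2}\right) = -271 + \frac{m}{2}$)
$\frac{-691005 + \sqrt{1773252 - 1462581}}{C{\left(\left(-12 + 23\right) \left(-9\right) \right)} + 3638127} = \frac{-691005 + \sqrt{1773252 - 1462581}}{\left(-271 + \frac{\left(-12 + 23\right) \left(-9\right)}{2}\right) + 3638127} = \frac{-691005 + \sqrt{310671}}{\left(-271 + \frac{11 \left(-9\right)}{2}\right) + 3638127} = \frac{-691005 + 3 \sqrt{34519}}{\left(-271 + \frac{1}{2} \left(-99\right)\right) + 3638127} = \frac{-691005 + 3 \sqrt{34519}}{\left(-271 - \frac{99}{2}\right) + 3638127} = \frac{-691005 + 3 \sqrt{34519}}{- \frac{641}{2} + 3638127} = \frac{-691005 + 3 \sqrt{34519}}{\frac{7275613}{2}} = \left(-691005 + 3 \sqrt{34519}\right) \frac{2}{7275613} = - \frac{1382010}{7275613} + \frac{6 \sqrt{34519}}{7275613}$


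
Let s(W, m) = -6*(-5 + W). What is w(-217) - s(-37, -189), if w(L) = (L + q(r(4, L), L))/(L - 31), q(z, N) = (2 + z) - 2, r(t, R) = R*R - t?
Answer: -27341/62 ≈ -440.98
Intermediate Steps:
r(t, R) = R² - t
q(z, N) = z
s(W, m) = 30 - 6*W
w(L) = (-4 + L + L²)/(-31 + L) (w(L) = (L + (L² - 1*4))/(L - 31) = (L + (L² - 4))/(-31 + L) = (L + (-4 + L²))/(-31 + L) = (-4 + L + L²)/(-31 + L))
w(-217) - s(-37, -189) = (-4 - 217 + (-217)²)/(-31 - 217) - (30 - 6*(-37)) = (-4 - 217 + 47089)/(-248) - (30 + 222) = -1/248*46868 - 1*252 = -11717/62 - 252 = -27341/62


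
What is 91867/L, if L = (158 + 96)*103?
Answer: 91867/26162 ≈ 3.5115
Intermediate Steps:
L = 26162 (L = 254*103 = 26162)
91867/L = 91867/26162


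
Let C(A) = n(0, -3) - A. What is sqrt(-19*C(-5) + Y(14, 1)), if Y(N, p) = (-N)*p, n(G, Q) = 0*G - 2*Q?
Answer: I*sqrt(223) ≈ 14.933*I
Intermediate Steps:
n(G, Q) = -2*Q (n(G, Q) = 0 - 2*Q = -2*Q)
Y(N, p) = -N*p
C(A) = 6 - A (C(A) = -2*(-3) - A = 6 - A)
sqrt(-19*C(-5) + Y(14, 1)) = sqrt(-19*(6 - 1*(-5)) - 1*14*1) = sqrt(-19*(6 + 5) - 14) = sqrt(-19*11 - 14) = sqrt(-209 - 14) = sqrt(-223) = I*sqrt(223)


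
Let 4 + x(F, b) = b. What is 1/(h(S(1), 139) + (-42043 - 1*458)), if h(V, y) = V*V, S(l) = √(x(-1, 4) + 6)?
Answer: -1/42495 ≈ -2.3532e-5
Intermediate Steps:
x(F, b) = -4 + b
S(l) = √6 (S(l) = √((-4 + 4) + 6) = √(0 + 6) = √6)
h(V, y) = V²
1/(h(S(1), 139) + (-42043 - 1*458)) = 1/((√6)² + (-42043 - 1*458)) = 1/(6 + (-42043 - 458)) = 1/(6 - 42501) = 1/(-42495) = -1/42495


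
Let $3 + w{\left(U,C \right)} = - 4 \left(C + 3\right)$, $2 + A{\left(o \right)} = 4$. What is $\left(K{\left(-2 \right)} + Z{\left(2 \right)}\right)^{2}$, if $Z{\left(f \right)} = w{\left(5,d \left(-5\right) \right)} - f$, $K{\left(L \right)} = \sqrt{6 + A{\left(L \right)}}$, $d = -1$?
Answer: $1377 - 148 \sqrt{2} \approx 1167.7$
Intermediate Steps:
$A{\left(o \right)} = 2$ ($A{\left(o \right)} = -2 + 4 = 2$)
$K{\left(L \right)} = 2 \sqrt{2}$ ($K{\left(L \right)} = \sqrt{6 + 2} = \sqrt{8} = 2 \sqrt{2}$)
$w{\left(U,C \right)} = -15 - 4 C$ ($w{\left(U,C \right)} = -3 - 4 \left(C + 3\right) = -3 - 4 \left(3 + C\right) = -3 - \left(12 + 4 C\right) = -15 - 4 C$)
$Z{\left(f \right)} = -35 - f$ ($Z{\left(f \right)} = \left(-15 - 4 \left(\left(-1\right) \left(-5\right)\right)\right) - f = \left(-15 - 20\right) - f = -35 - f$)
$\left(K{\left(-2 \right)} + Z{\left(2 \right)}\right)^{2} = \left(2 \sqrt{2} - 37\right)^{2} = \left(-37 + 2 \sqrt{2}\right)^{2}$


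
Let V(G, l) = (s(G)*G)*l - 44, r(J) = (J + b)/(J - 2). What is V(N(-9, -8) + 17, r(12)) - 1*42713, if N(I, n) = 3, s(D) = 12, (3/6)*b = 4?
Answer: -42277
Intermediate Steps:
b = 8 (b = 2*4 = 8)
r(J) = (8 + J)/(-2 + J) (r(J) = (J + 8)/(J - 2) = (8 + J)/(-2 + J))
V(G, l) = -44 + 12*G*l (V(G, l) = (12*G)*l - 44 = 12*G*l - 44 = -44 + 12*G*l)
V(N(-9, -8) + 17, r(12)) - 1*42713 = (-44 + 12*(3 + 17)*((8 + 12)/(-2 + 12))) - 1*42713 = (-44 + 12*20*(20/10)) - 42713 = (-44 + 12*20*((⅒)*20)) - 42713 = (-44 + 12*20*2) - 42713 = (-44 + 480) - 42713 = 436 - 42713 = -42277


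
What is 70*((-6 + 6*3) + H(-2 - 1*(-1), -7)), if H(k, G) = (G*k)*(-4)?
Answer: -1120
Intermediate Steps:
H(k, G) = -4*G*k
70*((-6 + 6*3) + H(-2 - 1*(-1), -7)) = 70*((-6 + 6*3) - 4*(-7)*(-2 - 1*(-1))) = 70*((-6 + 18) - 4*(-7)*(-2 + 1)) = 70*(12 - 4*(-7)*(-1)) = 70*(12 - 28) = 70*(-16) = -1120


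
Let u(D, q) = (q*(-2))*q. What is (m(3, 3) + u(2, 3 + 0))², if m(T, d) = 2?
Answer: 256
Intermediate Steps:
u(D, q) = -2*q² (u(D, q) = (-2*q)*q = -2*q²)
(m(3, 3) + u(2, 3 + 0))² = (2 - 2*(3 + 0)²)² = (2 - 2*3²)² = (2 - 2*9)² = (2 - 18)² = (-16)² = 256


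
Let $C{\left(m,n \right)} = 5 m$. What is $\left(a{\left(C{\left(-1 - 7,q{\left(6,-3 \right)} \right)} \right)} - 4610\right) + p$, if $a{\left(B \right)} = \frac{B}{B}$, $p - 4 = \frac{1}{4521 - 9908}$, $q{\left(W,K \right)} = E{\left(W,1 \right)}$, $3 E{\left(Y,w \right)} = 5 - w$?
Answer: $- \frac{24807136}{5387} \approx -4605.0$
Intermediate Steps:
$E{\left(Y,w \right)} = \frac{5}{3} - \frac{w}{3}$ ($E{\left(Y,w \right)} = \frac{5 - w}{3} = \frac{5}{3} - \frac{w}{3}$)
$q{\left(W,K \right)} = \frac{4}{3}$ ($q{\left(W,K \right)} = \frac{5}{3} - \frac{1}{3} = \frac{4}{3}$)
$p = \frac{21547}{5387}$ ($p = 4 + \frac{1}{4521 - 9908} = 4 + \frac{1}{-5387} = 4 - \frac{1}{5387} = \frac{21547}{5387} \approx 3.9998$)
$a{\left(B \right)} = 1$
$\left(a{\left(C{\left(-1 - 7,q{\left(6,-3 \right)} \right)} \right)} - 4610\right) + p = \left(1 - 4610\right) + \frac{21547}{5387} = -4609 + \frac{21547}{5387} = - \frac{24807136}{5387}$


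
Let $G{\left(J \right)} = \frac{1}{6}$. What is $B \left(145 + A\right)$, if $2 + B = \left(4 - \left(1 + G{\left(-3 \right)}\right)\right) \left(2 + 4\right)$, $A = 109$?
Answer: $3810$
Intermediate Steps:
$G{\left(J \right)} = \frac{1}{6}$
$B = 15$ ($B = -2 + \left(4 - \frac{7}{6}\right) \left(2 + 4\right) = -2 + \left(4 - \frac{7}{6}\right) 6 = -2 + \frac{17}{6} \cdot 6 = -2 + 17 = 15$)
$B \left(145 + A\right) = 15 \left(145 + 109\right) = 15 \cdot 254 = 3810$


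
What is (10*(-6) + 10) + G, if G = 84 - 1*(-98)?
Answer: 132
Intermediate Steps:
G = 182 (G = 84 + 98 = 182)
(10*(-6) + 10) + G = (10*(-6) + 10) + 182 = (-60 + 10) + 182 = -50 + 182 = 132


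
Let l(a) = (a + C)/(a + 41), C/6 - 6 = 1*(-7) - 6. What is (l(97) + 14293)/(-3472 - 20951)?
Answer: -1972489/3370374 ≈ -0.58524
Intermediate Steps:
C = -42 (C = 36 + 6*(1*(-7) - 6) = 36 + 6*(-7 - 6) = 36 + 6*(-13) = 36 - 78 = -42)
l(a) = (-42 + a)/(41 + a) (l(a) = (a - 42)/(a + 41) = (-42 + a)/(41 + a))
(l(97) + 14293)/(-3472 - 20951) = ((-42 + 97)/(41 + 97) + 14293)/(-3472 - 20951) = (55/138 + 14293)/(-24423) = ((1/138)*55 + 14293)*(-1/24423) = (55/138 + 14293)*(-1/24423) = (1972489/138)*(-1/24423) = -1972489/3370374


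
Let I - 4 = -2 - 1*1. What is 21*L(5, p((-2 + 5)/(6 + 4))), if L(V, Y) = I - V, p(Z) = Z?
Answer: -84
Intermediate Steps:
I = 1 (I = 4 + (-2 - 1*1) = 4 + (-2 - 1) = 4 - 3 = 1)
L(V, Y) = 1 - V
21*L(5, p((-2 + 5)/(6 + 4))) = 21*(1 - 1*5) = 21*(1 - 5) = 21*(-4) = -84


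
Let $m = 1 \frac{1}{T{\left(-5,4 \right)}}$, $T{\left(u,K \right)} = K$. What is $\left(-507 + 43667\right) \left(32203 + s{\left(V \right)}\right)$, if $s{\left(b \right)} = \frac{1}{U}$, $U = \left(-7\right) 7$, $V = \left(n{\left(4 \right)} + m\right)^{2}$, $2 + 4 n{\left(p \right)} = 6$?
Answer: $\frac{68104149360}{49} \approx 1.3899 \cdot 10^{9}$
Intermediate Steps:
$n{\left(p \right)} = 1$ ($n{\left(p \right)} = - \frac{1}{2} + \frac{1}{4} \cdot 6 = - \frac{1}{2} + \frac{3}{2} = 1$)
$m = \frac{1}{4}$ ($m = 1 \cdot \frac{1}{4} = \frac{1}{4} \approx 0.25$)
$V = \frac{25}{16}$ ($V = \left(1 + \frac{1}{4}\right)^{2} = \left(\frac{5}{4}\right)^{2} = \frac{25}{16} \approx 1.5625$)
$U = -49$
$s{\left(b \right)} = - \frac{1}{49}$ ($s{\left(b \right)} = \frac{1}{-49} = - \frac{1}{49}$)
$\left(-507 + 43667\right) \left(32203 + s{\left(V \right)}\right) = \left(-507 + 43667\right) \left(32203 - \frac{1}{49}\right) = 43160 \cdot \frac{1577946}{49} = \frac{68104149360}{49}$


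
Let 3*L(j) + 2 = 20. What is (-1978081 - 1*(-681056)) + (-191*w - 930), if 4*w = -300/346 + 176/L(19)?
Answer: -1348688207/1038 ≈ -1.2993e+6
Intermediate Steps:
L(j) = 6 (L(j) = -2/3 + (1/3)*20 = -2/3 + 20/3 = 6)
w = 7387/1038 (w = (-300/346 + 176/6)/4 = (-300*1/346 + 176*(1/6))/4 = (-150/173 + 88/3)/4 = (1/4)*(14774/519) = 7387/1038 ≈ 7.1166)
(-1978081 - 1*(-681056)) + (-191*w - 930) = (-1978081 - 1*(-681056)) + (-191*7387/1038 - 930) = (-1978081 + 681056) + (-1410917/1038 - 930) = -1297025 - 2376257/1038 = -1348688207/1038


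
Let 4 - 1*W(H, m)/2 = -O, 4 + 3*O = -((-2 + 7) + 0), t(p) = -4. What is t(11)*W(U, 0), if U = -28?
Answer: -8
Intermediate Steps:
O = -3 (O = -4/3 + (-((-2 + 7) + 0))/3 = -4/3 + (-(5 + 0))/3 = -4/3 + (-1*5)/3 = -4/3 + (1/3)*(-5) = -4/3 - 5/3 = -3)
W(H, m) = 2 (W(H, m) = 8 - (-2)*(-3) = 8 - 2*3 = 8 - 6 = 2)
t(11)*W(U, 0) = -4*2 = -8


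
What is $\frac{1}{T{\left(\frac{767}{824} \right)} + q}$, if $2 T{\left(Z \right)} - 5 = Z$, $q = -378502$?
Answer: $- \frac{1648}{623766409} \approx -2.642 \cdot 10^{-6}$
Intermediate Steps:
$T{\left(Z \right)} = \frac{5}{2} + \frac{Z}{2}$
$\frac{1}{T{\left(\frac{767}{824} \right)} + q} = \frac{1}{\left(\frac{5}{2} + \frac{767 \cdot \frac{1}{824}}{2}\right) - 378502} = \frac{1}{\left(\frac{5}{2} + \frac{1}{2} \cdot \frac{767}{824}\right) - 378502} = \frac{1}{\left(\frac{5}{2} + \frac{767}{1648}\right) - 378502} = \frac{1}{\frac{4887}{1648} - 378502} = \frac{1}{- \frac{623766409}{1648}} = - \frac{1648}{623766409}$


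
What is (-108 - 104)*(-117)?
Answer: 24804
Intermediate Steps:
(-108 - 104)*(-117) = -212*(-117) = 24804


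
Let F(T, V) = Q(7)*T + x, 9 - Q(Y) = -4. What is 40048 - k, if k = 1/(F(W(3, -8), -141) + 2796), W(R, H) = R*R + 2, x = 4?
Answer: 117861263/2943 ≈ 40048.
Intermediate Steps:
Q(Y) = 13 (Q(Y) = 9 - 1*(-4) = 9 + 4 = 13)
W(R, H) = 2 + R² (W(R, H) = R² + 2 = 2 + R²)
F(T, V) = 4 + 13*T (F(T, V) = 13*T + 4 = 4 + 13*T)
k = 1/2943 (k = 1/((4 + 13*(2 + 3²)) + 2796) = 1/((4 + 13*(2 + 9)) + 2796) = 1/((4 + 13*11) + 2796) = 1/((4 + 143) + 2796) = 1/(147 + 2796) = 1/2943 ≈ 0.00033979)
40048 - k = 40048 - 1*1/2943 = 40048 - 1/2943 = 117861263/2943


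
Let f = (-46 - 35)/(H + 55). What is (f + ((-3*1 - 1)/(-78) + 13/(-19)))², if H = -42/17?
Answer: 5737456516/1212919929 ≈ 4.7303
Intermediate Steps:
H = -42/17 (H = -42*1/17 = -42/17 ≈ -2.4706)
f = -1377/893 (f = (-46 - 35)/(-42/17 + 55) = -81/893/17 = -81*17/893 = -1377/893 ≈ -1.5420)
(f + ((-3*1 - 1)/(-78) + 13/(-19)))² = (-1377/893 + ((-3*1 - 1)/(-78) + 13/(-19)))² = (-1377/893 + ((-3 - 1)*(-1/78) + 13*(-1/19)))² = (-1377/893 + (-4*(-1/78) - 13/19))² = (-1377/893 + (2/39 - 13/19))² = (-1377/893 - 469/741)² = (-75746/34827)² = 5737456516/1212919929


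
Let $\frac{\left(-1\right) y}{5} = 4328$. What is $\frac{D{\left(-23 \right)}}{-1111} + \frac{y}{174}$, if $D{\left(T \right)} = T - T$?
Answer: $- \frac{10820}{87} \approx -124.37$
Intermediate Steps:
$D{\left(T \right)} = 0$
$y = -21640$ ($y = \left(-5\right) 4328 = -21640$)
$\frac{D{\left(-23 \right)}}{-1111} + \frac{y}{174} = \frac{0}{-1111} - \frac{21640}{174} = 0 \left(- \frac{1}{1111}\right) - \frac{10820}{87} = 0 - \frac{10820}{87} = - \frac{10820}{87}$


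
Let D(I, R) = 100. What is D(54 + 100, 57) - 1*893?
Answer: -793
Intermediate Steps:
D(54 + 100, 57) - 1*893 = 100 - 1*893 = 100 - 893 = -793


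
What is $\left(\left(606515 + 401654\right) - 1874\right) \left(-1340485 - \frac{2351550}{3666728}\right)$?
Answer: $- \frac{2473068697463497925}{1833364} \approx -1.3489 \cdot 10^{12}$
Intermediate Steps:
$\left(\left(606515 + 401654\right) - 1874\right) \left(-1340485 - \frac{2351550}{3666728}\right) = \left(1008169 - 1874\right) \left(-1340485 - \frac{1175775}{1833364}\right) = 1006295 \left(-1340485 - \frac{1175775}{1833364}\right) = 1006295 \left(- \frac{2457598117315}{1833364}\right) = - \frac{2473068697463497925}{1833364}$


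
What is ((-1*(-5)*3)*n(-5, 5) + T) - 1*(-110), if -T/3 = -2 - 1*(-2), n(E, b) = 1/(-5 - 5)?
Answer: 217/2 ≈ 108.50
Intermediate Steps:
n(E, b) = -⅒ (n(E, b) = 1/(-10) = -⅒)
T = 0 (T = -3*(-2 - 1*(-2)) = -3*(-2 + 2) = -3*0 = 0)
((-1*(-5)*3)*n(-5, 5) + T) - 1*(-110) = ((-1*(-5)*3)*(-⅒) + 0) - 1*(-110) = ((5*3)*(-⅒) + 0) + 110 = (15*(-⅒) + 0) + 110 = (-3/2 + 0) + 110 = -3/2 + 110 = 217/2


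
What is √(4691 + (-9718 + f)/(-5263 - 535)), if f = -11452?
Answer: √39454792806/2899 ≈ 68.518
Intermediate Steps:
√(4691 + (-9718 + f)/(-5263 - 535)) = √(4691 + (-9718 - 11452)/(-5263 - 535)) = √(4691 - 21170/(-5798)) = √(4691 - 21170*(-1/5798)) = √(4691 + 10585/2899) = √(13609794/2899) = √39454792806/2899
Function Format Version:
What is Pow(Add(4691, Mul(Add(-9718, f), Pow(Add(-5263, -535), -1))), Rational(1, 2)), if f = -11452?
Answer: Mul(Rational(1, 2899), Pow(39454792806, Rational(1, 2))) ≈ 68.518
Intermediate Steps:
Pow(Add(4691, Mul(Add(-9718, f), Pow(Add(-5263, -535), -1))), Rational(1, 2)) = Pow(Add(4691, Mul(Add(-9718, -11452), Pow(Add(-5263, -535), -1))), Rational(1, 2)) = Pow(Add(4691, Mul(-21170, Pow(-5798, -1))), Rational(1, 2)) = Pow(Add(4691, Mul(-21170, Rational(-1, 5798))), Rational(1, 2)) = Pow(Add(4691, Rational(10585, 2899)), Rational(1, 2)) = Pow(Rational(13609794, 2899), Rational(1, 2)) = Mul(Rational(1, 2899), Pow(39454792806, Rational(1, 2)))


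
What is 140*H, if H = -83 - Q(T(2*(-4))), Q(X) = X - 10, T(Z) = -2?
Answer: -9940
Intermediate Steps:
Q(X) = -10 + X
H = -71 (H = -83 - (-10 - 2) = -83 - 1*(-12) = -83 + 12 = -71)
140*H = 140*(-71) = -9940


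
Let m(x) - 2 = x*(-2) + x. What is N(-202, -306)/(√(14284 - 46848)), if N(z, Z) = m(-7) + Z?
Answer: 297*I*√8141/16282 ≈ 1.6458*I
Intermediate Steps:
m(x) = 2 - x (m(x) = 2 + (x*(-2) + x) = 2 + (-2*x + x) = 2 - x)
N(z, Z) = 9 + Z (N(z, Z) = (2 - 1*(-7)) + Z = (2 + 7) + Z = 9 + Z)
N(-202, -306)/(√(14284 - 46848)) = (9 - 306)/(√(14284 - 46848)) = -297*(-I*√8141/16282) = -(-297)*I*√8141/16282 = 297*I*√8141/16282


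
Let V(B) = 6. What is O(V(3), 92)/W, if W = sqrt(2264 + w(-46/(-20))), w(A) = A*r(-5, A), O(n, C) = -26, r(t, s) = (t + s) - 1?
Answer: -260*sqrt(25061)/75183 ≈ -0.54746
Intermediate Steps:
r(t, s) = -1 + s + t (r(t, s) = (s + t) - 1 = -1 + s + t)
w(A) = A*(-6 + A) (w(A) = A*(-1 + A - 5) = A*(-6 + A))
W = 3*sqrt(25061)/10 (W = sqrt(2264 + (-46/(-20))*(-6 - 46/(-20))) = sqrt(2264 + (-46*(-1/20))*(-6 - 46*(-1/20))) = sqrt(2264 + 23*(-6 + 23/10)/10) = sqrt(2264 + (23/10)*(-37/10)) = sqrt(2264 - 851/100) = sqrt(225549/100) = 3*sqrt(25061)/10 ≈ 47.492)
O(V(3), 92)/W = -26*10*sqrt(25061)/75183 = -260*sqrt(25061)/75183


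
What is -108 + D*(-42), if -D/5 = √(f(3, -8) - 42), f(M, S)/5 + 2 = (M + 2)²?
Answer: -108 + 210*√73 ≈ 1686.2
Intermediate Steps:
f(M, S) = -10 + 5*(2 + M)² (f(M, S) = -10 + 5*(M + 2)² = -10 + 5*(2 + M)²)
D = -5*√73 (D = -5*√((-10 + 5*(2 + 3)²) - 42) = -5*√((-10 + 5*5²) - 42) = -5*√((-10 + 5*25) - 42) = -5*√((-10 + 125) - 42) = -5*√(115 - 42) = -5*√73 ≈ -42.720)
-108 + D*(-42) = -108 - 5*√73*(-42) = -108 + 210*√73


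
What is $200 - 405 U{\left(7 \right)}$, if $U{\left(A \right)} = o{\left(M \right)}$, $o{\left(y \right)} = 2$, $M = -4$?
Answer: $-610$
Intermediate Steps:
$U{\left(A \right)} = 2$
$200 - 405 U{\left(7 \right)} = 200 - 810 = -610$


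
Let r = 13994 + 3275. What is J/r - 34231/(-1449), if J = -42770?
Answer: 75594487/3574683 ≈ 21.147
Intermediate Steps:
r = 17269
J/r - 34231/(-1449) = -42770/17269 - 34231/(-1449) = -42770*1/17269 - 34231*(-1/1449) = -6110/2467 + 34231/1449 = 75594487/3574683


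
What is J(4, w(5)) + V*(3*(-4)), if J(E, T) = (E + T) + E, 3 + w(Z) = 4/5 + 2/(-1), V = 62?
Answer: -3701/5 ≈ -740.20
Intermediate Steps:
w(Z) = -21/5 (w(Z) = -3 + (4/5 + 2/(-1)) = -3 + (4*(⅕) + 2*(-1)) = -3 + (⅘ - 2) = -3 - 6/5 = -21/5)
J(E, T) = T + 2*E
J(4, w(5)) + V*(3*(-4)) = (-21/5 + 2*4) + 62*(3*(-4)) = (-21/5 + 8) + 62*(-12) = 19/5 - 744 = -3701/5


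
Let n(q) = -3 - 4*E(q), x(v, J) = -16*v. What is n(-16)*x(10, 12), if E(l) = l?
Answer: -9760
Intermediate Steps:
n(q) = -3 - 4*q
n(-16)*x(10, 12) = (-3 - 4*(-16))*(-16*10) = (-3 + 64)*(-160) = 61*(-160) = -9760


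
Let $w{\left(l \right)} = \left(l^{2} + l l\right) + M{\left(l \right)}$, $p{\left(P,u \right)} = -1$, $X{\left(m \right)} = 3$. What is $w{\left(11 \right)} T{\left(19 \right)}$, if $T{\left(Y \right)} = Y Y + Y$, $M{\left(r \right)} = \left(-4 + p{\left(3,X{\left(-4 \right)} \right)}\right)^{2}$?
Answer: $101460$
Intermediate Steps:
$M{\left(r \right)} = 25$ ($M{\left(r \right)} = \left(-4 - 1\right)^{2} = \left(-5\right)^{2} = 25$)
$T{\left(Y \right)} = Y + Y^{2}$ ($T{\left(Y \right)} = Y^{2} + Y = Y + Y^{2}$)
$w{\left(l \right)} = 25 + 2 l^{2}$ ($w{\left(l \right)} = \left(l^{2} + l l\right) + 25 = \left(l^{2} + l^{2}\right) + 25 = 2 l^{2} + 25 = 25 + 2 l^{2}$)
$w{\left(11 \right)} T{\left(19 \right)} = \left(25 + 2 \cdot 11^{2}\right) 19 \left(1 + 19\right) = \left(25 + 2 \cdot 121\right) 19 \cdot 20 = \left(25 + 242\right) 380 = 267 \cdot 380 = 101460$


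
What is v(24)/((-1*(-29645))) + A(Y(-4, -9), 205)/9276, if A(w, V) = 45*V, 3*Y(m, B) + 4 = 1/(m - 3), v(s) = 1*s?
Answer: 91232583/91662340 ≈ 0.99531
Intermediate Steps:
v(s) = s
Y(m, B) = -4/3 + 1/(3*(-3 + m)) (Y(m, B) = -4/3 + 1/(3*(m - 3)) = -4/3 + 1/(3*(-3 + m)))
v(24)/((-1*(-29645))) + A(Y(-4, -9), 205)/9276 = 24/((-1*(-29645))) + (45*205)/9276 = 24/29645 + 9225*(1/9276) = 24*(1/29645) + 3075/3092 = 24/29645 + 3075/3092 = 91232583/91662340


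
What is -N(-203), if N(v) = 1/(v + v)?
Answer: 1/406 ≈ 0.0024631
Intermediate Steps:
N(v) = 1/(2*v)
-N(-203) = -1/(2*(-203)) = -(-1)/(2*203) = -1*(-1/406) = 1/406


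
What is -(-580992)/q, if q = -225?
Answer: -193664/75 ≈ -2582.2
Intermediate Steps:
-(-580992)/q = -(-580992)/(-225) = -(-580992)*(-1)/225 = -712*272/75 = -193664/75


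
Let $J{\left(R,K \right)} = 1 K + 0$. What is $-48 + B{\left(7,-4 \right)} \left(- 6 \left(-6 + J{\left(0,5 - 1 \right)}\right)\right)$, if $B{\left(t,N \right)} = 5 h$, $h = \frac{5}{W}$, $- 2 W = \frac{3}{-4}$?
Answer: $752$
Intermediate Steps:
$W = \frac{3}{8}$ ($W = - \frac{3 \frac{1}{-4}}{2} = - \frac{3 \left(- \frac{1}{4}\right)}{2} = \left(- \frac{1}{2}\right) \left(- \frac{3}{4}\right) = \frac{3}{8} \approx 0.375$)
$J{\left(R,K \right)} = K$ ($J{\left(R,K \right)} = K + 0 = K$)
$h = \frac{40}{3}$ ($h = \frac{5}{\frac{3}{8}} = 5 \cdot \frac{8}{3} = \frac{40}{3} \approx 13.333$)
$B{\left(t,N \right)} = \frac{200}{3}$ ($B{\left(t,N \right)} = 5 \cdot \frac{40}{3} = \frac{200}{3}$)
$-48 + B{\left(7,-4 \right)} \left(- 6 \left(-6 + J{\left(0,5 - 1 \right)}\right)\right) = -48 + \frac{200 \left(- 6 \left(-6 + \left(5 - 1\right)\right)\right)}{3} = -48 + \frac{200 \left(- 6 \left(-6 + 4\right)\right)}{3} = -48 + \frac{200 \left(\left(-6\right) \left(-2\right)\right)}{3} = -48 + \frac{200}{3} \cdot 12 = -48 + 800 = 752$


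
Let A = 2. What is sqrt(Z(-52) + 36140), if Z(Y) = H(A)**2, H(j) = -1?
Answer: sqrt(36141) ≈ 190.11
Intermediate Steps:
Z(Y) = 1 (Z(Y) = (-1)**2 = 1)
sqrt(Z(-52) + 36140) = sqrt(1 + 36140) = sqrt(36141)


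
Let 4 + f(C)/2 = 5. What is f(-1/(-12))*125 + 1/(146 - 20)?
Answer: 31501/126 ≈ 250.01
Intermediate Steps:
f(C) = 2 (f(C) = -8 + 2*5 = -8 + 10 = 2)
f(-1/(-12))*125 + 1/(146 - 20) = 2*125 + 1/(146 - 20) = 250 + 1/126 = 31501/126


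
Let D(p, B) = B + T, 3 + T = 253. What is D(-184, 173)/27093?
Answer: 141/9031 ≈ 0.015613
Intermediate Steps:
T = 250 (T = -3 + 253 = 250)
D(p, B) = 250 + B (D(p, B) = B + 250 = 250 + B)
D(-184, 173)/27093 = (250 + 173)/27093 = 423*(1/27093) = 141/9031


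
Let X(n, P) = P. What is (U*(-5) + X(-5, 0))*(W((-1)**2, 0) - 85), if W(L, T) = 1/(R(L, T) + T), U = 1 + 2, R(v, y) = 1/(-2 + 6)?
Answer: 1215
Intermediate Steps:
R(v, y) = 1/4
U = 3
W(L, T) = 1/(1/4 + T)
(U*(-5) + X(-5, 0))*(W((-1)**2, 0) - 85) = (3*(-5) + 0)*(4/(1 + 4*0) - 85) = (-15 + 0)*(4/(1 + 0) - 85) = -15*(4/1 - 85) = -15*(4*1 - 85) = -15*(4 - 85) = -15*(-81) = 1215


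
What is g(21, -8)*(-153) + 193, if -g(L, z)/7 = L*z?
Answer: -179735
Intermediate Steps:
g(L, z) = -7*L*z
g(21, -8)*(-153) + 193 = -7*21*(-8)*(-153) + 193 = 1176*(-153) + 193 = -179928 + 193 = -179735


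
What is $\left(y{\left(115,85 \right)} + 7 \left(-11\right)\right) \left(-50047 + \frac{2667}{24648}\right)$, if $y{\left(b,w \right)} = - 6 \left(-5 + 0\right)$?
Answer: $\frac{19325707361}{8216} \approx 2.3522 \cdot 10^{6}$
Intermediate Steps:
$y{\left(b,w \right)} = 30$ ($y{\left(b,w \right)} = \left(-6\right) \left(-5\right) = 30$)
$\left(y{\left(115,85 \right)} + 7 \left(-11\right)\right) \left(-50047 + \frac{2667}{24648}\right) = \left(30 + 7 \left(-11\right)\right) \left(-50047 + \frac{2667}{24648}\right) = \left(30 - 77\right) \left(-50047 + 2667 \cdot \frac{1}{24648}\right) = - 47 \left(-50047 + \frac{889}{8216}\right) = \left(-47\right) \left(- \frac{411185263}{8216}\right) = \frac{19325707361}{8216}$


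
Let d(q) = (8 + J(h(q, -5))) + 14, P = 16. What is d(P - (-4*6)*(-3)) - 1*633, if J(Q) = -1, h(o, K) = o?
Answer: -612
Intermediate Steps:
d(q) = 21 (d(q) = (8 - 1) + 14 = 7 + 14 = 21)
d(P - (-4*6)*(-3)) - 1*633 = 21 - 1*633 = 21 - 633 = -612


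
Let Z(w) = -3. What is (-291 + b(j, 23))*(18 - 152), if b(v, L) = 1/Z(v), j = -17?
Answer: 117116/3 ≈ 39039.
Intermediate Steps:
b(v, L) = -⅓ (b(v, L) = 1/(-3) = -⅓)
(-291 + b(j, 23))*(18 - 152) = (-291 - ⅓)*(18 - 152) = -874/3*(-134) = 117116/3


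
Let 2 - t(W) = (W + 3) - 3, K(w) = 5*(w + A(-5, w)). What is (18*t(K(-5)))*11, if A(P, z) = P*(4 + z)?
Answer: 396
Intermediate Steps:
K(w) = -100 - 20*w (K(w) = 5*(w - 5*(4 + w)) = 5*(w + (-20 - 5*w)) = 5*(-20 - 4*w) = -100 - 20*w)
t(W) = 2 - W (t(W) = 2 - ((W + 3) - 3) = 2 - ((3 + W) - 3) = 2 - W)
(18*t(K(-5)))*11 = (18*(2 - (-100 - 20*(-5))))*11 = (18*(2 - (-100 + 100)))*11 = (18*(2 - 1*0))*11 = (18*(2 + 0))*11 = (18*2)*11 = 36*11 = 396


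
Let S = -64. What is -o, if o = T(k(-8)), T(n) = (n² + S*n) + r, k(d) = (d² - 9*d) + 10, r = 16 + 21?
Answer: -12009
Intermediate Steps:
r = 37
k(d) = 10 + d² - 9*d
T(n) = 37 + n² - 64*n (T(n) = (n² - 64*n) + 37 = 37 + n² - 64*n)
o = 12009 (o = 37 + (10 + (-8)² - 9*(-8))² - 64*(10 + (-8)² - 9*(-8)) = 37 + (10 + 64 + 72)² - 64*(10 + 64 + 72) = 37 + 146² - 64*146 = 37 + 21316 - 9344 = 12009)
-o = -1*12009 = -12009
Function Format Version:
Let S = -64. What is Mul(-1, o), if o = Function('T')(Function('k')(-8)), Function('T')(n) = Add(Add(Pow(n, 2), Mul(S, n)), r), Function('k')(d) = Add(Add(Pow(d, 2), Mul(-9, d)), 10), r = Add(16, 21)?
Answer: -12009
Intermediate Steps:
r = 37
Function('k')(d) = Add(10, Pow(d, 2), Mul(-9, d))
Function('T')(n) = Add(37, Pow(n, 2), Mul(-64, n)) (Function('T')(n) = Add(Add(Pow(n, 2), Mul(-64, n)), 37) = Add(37, Pow(n, 2), Mul(-64, n)))
o = 12009 (o = Add(37, Pow(Add(10, Pow(-8, 2), Mul(-9, -8)), 2), Mul(-64, Add(10, Pow(-8, 2), Mul(-9, -8)))) = Add(37, Pow(Add(10, 64, 72), 2), Mul(-64, Add(10, 64, 72))) = Add(37, Pow(146, 2), Mul(-64, 146)) = Add(37, 21316, -9344) = 12009)
Mul(-1, o) = Mul(-1, 12009) = -12009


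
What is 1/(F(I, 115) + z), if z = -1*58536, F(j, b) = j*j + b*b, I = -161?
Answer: -1/19390 ≈ -5.1573e-5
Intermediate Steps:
F(j, b) = b**2 + j**2 (F(j, b) = j**2 + b**2 = b**2 + j**2)
z = -58536
1/(F(I, 115) + z) = 1/((115**2 + (-161)**2) - 58536) = 1/((13225 + 25921) - 58536) = 1/(39146 - 58536) = 1/(-19390) = -1/19390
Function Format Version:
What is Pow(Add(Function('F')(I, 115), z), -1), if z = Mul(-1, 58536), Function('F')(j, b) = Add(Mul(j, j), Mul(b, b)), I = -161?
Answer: Rational(-1, 19390) ≈ -5.1573e-5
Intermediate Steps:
Function('F')(j, b) = Add(Pow(b, 2), Pow(j, 2)) (Function('F')(j, b) = Add(Pow(j, 2), Pow(b, 2)) = Add(Pow(b, 2), Pow(j, 2)))
z = -58536
Pow(Add(Function('F')(I, 115), z), -1) = Pow(Add(Add(Pow(115, 2), Pow(-161, 2)), -58536), -1) = Pow(Add(Add(13225, 25921), -58536), -1) = Pow(Add(39146, -58536), -1) = Pow(-19390, -1) = Rational(-1, 19390)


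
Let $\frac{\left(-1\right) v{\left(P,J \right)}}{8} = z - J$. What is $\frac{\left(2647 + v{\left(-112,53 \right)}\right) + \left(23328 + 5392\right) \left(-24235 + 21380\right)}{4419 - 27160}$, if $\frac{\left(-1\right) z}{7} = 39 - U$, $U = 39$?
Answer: $\frac{81992529}{22741} \approx 3605.5$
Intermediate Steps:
$z = 0$ ($z = - 7 \left(39 - 39\right) = \left(-7\right) 0 = 0$)
$v{\left(P,J \right)} = 8 J$ ($v{\left(P,J \right)} = - 8 \left(0 - J\right) = - 8 \left(- J\right) = 8 J$)
$\frac{\left(2647 + v{\left(-112,53 \right)}\right) + \left(23328 + 5392\right) \left(-24235 + 21380\right)}{4419 - 27160} = \frac{\left(2647 + 8 \cdot 53\right) + \left(23328 + 5392\right) \left(-24235 + 21380\right)}{4419 - 27160} = \frac{\left(2647 + 424\right) + 28720 \left(-2855\right)}{-22741} = \left(3071 - 81995600\right) \left(- \frac{1}{22741}\right) = \left(-81992529\right) \left(- \frac{1}{22741}\right) = \frac{81992529}{22741}$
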